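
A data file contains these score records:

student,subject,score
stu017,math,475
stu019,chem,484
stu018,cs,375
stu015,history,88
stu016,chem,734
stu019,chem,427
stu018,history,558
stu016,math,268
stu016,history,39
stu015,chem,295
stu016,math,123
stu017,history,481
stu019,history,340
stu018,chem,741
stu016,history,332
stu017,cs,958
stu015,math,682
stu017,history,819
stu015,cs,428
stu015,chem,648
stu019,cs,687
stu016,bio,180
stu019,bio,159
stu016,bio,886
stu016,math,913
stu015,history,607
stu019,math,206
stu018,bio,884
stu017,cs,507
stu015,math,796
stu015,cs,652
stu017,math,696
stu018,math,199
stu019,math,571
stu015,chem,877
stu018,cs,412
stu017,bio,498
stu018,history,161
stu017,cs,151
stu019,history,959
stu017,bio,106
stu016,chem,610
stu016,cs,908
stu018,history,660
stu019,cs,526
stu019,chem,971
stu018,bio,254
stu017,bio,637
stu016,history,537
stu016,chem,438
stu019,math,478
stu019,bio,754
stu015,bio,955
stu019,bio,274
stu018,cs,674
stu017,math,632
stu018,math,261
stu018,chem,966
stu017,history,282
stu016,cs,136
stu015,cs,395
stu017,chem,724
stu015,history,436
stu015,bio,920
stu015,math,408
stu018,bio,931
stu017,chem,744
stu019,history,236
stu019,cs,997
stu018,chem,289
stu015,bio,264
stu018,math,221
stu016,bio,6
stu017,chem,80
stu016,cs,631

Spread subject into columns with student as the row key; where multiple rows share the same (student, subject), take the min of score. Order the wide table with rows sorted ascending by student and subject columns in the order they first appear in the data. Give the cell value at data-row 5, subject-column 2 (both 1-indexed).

427

With rows sorted ascending by student, row 5 is student=stu019. subject columns in first-appearance order: math, chem, cs, history, bio; column 2 is chem.
Long rows with student=stu019, subject=chem: min(484, 427, 971) = 427.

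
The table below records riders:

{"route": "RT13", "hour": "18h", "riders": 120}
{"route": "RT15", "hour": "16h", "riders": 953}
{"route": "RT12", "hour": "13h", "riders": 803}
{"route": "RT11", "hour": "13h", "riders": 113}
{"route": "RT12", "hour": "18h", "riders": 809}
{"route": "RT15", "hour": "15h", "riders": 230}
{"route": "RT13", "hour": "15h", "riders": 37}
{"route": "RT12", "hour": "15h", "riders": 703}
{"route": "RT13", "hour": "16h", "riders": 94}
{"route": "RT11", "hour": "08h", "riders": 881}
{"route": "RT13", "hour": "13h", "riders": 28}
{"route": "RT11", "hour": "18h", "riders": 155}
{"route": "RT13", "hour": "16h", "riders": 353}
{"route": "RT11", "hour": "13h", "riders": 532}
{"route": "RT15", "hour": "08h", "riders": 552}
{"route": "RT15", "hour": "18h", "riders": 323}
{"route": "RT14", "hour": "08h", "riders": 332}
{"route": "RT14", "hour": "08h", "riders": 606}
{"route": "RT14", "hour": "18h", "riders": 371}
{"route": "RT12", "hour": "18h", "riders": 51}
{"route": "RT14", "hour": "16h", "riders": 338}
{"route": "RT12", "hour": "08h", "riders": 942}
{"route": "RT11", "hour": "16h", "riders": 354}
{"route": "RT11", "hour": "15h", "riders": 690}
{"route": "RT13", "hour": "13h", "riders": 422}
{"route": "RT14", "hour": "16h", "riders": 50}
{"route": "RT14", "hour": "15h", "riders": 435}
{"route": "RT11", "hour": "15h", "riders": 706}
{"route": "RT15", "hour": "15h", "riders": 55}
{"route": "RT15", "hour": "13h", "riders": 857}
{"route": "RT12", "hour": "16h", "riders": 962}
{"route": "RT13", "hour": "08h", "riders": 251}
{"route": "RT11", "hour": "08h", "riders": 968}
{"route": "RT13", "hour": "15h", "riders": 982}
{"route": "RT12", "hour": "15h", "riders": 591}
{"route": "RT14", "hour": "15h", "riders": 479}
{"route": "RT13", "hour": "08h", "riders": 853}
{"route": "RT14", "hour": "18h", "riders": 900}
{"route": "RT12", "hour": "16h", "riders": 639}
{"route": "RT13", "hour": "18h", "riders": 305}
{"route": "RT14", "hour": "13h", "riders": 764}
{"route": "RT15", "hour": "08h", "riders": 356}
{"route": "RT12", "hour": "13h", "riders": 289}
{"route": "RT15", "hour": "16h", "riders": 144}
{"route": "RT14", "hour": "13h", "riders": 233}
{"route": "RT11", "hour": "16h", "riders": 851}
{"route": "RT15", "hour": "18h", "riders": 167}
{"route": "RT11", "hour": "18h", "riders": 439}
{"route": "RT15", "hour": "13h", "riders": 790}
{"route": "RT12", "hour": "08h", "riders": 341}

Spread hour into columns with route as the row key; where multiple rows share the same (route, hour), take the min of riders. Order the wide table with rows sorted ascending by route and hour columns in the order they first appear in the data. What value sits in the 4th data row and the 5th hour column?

With rows sorted ascending by route, row 4 is route=RT14. hour columns in first-appearance order: 18h, 16h, 13h, 15h, 08h; column 5 is 08h.
Long rows with route=RT14, hour=08h: min(332, 606) = 332.

332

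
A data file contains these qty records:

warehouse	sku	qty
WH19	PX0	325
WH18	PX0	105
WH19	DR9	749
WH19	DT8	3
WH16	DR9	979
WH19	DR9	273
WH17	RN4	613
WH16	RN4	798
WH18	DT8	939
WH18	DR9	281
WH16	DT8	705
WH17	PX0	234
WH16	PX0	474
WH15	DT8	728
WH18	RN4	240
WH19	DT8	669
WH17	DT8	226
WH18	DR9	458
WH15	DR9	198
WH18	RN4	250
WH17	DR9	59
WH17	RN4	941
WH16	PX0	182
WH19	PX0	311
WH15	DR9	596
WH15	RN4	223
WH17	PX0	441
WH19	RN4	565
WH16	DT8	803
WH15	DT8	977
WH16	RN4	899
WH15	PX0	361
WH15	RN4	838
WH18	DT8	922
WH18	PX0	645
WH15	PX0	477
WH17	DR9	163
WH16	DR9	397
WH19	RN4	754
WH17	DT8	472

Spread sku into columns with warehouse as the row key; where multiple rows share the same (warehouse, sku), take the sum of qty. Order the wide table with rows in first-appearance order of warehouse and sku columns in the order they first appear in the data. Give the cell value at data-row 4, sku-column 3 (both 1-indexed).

698

With rows in first-appearance order of warehouse, row 4 is warehouse=WH17. sku columns in first-appearance order: PX0, DR9, DT8, RN4; column 3 is DT8.
Long rows with warehouse=WH17, sku=DT8: 226 + 472 = 698.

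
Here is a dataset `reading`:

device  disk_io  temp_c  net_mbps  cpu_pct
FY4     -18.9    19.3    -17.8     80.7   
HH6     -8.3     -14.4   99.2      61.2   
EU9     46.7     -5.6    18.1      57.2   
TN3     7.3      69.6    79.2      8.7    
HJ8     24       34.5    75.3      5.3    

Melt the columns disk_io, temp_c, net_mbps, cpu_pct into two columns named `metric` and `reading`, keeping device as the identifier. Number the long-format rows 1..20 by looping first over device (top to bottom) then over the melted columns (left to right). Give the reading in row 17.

20 rows total (5 × 4). Row 17: index ⌊(17-1)/4⌋ = 4 into device → HJ8; (17-1) mod 4 = 0 into the melted columns → disk_io.
So row 17 is (HJ8, disk_io, 24); reading = 24.

24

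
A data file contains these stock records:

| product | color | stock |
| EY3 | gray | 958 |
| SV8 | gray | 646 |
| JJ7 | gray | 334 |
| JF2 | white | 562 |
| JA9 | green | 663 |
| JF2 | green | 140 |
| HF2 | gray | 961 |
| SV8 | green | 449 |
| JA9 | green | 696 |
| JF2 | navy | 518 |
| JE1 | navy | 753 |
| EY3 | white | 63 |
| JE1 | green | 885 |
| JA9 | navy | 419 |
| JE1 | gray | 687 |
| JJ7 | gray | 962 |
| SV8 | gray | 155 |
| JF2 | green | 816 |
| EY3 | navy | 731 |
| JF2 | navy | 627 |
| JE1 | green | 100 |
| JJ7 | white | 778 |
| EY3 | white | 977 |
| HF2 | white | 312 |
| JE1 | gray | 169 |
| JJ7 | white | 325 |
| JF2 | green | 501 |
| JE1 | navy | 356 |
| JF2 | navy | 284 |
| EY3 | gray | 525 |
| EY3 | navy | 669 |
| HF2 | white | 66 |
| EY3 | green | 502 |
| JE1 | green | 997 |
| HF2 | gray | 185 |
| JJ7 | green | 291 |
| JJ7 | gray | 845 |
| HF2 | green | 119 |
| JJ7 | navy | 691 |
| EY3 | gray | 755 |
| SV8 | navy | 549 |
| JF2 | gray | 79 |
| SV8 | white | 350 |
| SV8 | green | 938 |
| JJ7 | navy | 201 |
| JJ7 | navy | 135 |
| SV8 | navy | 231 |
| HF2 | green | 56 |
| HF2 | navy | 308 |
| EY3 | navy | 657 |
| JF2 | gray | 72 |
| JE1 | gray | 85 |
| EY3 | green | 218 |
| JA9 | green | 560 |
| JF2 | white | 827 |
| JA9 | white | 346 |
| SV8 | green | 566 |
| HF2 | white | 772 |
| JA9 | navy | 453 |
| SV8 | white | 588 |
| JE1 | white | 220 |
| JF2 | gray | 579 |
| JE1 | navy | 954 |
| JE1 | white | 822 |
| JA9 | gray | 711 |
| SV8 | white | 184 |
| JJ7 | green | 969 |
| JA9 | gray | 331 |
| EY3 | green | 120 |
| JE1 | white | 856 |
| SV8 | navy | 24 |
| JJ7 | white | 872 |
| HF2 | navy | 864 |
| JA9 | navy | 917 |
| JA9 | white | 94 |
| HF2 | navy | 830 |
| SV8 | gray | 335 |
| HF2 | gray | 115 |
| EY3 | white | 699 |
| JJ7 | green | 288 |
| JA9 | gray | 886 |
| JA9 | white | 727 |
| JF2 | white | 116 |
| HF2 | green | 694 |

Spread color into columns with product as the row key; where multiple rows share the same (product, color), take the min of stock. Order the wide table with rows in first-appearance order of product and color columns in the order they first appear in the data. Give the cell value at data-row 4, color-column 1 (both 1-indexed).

72

With rows in first-appearance order of product, row 4 is product=JF2. color columns in first-appearance order: gray, white, green, navy; column 1 is gray.
Long rows with product=JF2, color=gray: min(79, 72, 579) = 72.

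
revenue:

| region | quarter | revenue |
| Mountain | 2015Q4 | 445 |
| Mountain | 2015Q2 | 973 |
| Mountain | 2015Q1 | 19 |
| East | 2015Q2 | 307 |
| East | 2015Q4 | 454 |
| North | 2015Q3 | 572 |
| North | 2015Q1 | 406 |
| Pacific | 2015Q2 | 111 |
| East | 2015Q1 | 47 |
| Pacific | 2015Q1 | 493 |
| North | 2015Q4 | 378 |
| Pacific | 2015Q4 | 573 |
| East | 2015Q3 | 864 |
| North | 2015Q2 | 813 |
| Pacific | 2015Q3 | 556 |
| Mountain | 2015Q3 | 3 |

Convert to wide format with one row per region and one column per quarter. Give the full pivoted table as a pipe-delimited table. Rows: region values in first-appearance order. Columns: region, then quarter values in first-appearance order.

Columns: region plus the 4 distinct quarter values (2015Q4, 2015Q2, 2015Q1, 2015Q3).
For example, row Mountain column 2015Q4 takes revenue=445 from the long row (Mountain, 2015Q4).

| region | 2015Q4 | 2015Q2 | 2015Q1 | 2015Q3 |
| Mountain | 445 | 973 | 19 | 3 |
| East | 454 | 307 | 47 | 864 |
| North | 378 | 813 | 406 | 572 |
| Pacific | 573 | 111 | 493 | 556 |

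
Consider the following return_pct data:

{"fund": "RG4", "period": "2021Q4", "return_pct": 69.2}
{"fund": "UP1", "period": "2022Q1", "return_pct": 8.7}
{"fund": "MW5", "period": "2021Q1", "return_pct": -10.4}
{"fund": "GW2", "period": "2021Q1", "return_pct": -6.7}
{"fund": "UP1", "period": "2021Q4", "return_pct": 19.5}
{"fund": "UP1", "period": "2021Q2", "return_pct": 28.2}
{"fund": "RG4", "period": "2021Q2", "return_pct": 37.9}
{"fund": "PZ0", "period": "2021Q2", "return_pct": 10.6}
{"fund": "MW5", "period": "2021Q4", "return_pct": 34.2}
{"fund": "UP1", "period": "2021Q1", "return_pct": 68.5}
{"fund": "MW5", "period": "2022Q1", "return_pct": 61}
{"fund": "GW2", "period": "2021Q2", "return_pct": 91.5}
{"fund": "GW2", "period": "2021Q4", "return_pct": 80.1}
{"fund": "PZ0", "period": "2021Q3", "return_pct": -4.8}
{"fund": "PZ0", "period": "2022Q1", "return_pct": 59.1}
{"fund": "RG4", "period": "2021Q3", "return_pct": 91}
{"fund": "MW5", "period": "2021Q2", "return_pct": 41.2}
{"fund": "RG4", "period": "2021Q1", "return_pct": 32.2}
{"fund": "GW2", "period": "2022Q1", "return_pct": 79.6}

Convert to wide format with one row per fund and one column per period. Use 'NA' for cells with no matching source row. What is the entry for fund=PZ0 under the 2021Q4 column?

No long-format row has fund=PZ0 and period=2021Q4, so the cell is NA.

NA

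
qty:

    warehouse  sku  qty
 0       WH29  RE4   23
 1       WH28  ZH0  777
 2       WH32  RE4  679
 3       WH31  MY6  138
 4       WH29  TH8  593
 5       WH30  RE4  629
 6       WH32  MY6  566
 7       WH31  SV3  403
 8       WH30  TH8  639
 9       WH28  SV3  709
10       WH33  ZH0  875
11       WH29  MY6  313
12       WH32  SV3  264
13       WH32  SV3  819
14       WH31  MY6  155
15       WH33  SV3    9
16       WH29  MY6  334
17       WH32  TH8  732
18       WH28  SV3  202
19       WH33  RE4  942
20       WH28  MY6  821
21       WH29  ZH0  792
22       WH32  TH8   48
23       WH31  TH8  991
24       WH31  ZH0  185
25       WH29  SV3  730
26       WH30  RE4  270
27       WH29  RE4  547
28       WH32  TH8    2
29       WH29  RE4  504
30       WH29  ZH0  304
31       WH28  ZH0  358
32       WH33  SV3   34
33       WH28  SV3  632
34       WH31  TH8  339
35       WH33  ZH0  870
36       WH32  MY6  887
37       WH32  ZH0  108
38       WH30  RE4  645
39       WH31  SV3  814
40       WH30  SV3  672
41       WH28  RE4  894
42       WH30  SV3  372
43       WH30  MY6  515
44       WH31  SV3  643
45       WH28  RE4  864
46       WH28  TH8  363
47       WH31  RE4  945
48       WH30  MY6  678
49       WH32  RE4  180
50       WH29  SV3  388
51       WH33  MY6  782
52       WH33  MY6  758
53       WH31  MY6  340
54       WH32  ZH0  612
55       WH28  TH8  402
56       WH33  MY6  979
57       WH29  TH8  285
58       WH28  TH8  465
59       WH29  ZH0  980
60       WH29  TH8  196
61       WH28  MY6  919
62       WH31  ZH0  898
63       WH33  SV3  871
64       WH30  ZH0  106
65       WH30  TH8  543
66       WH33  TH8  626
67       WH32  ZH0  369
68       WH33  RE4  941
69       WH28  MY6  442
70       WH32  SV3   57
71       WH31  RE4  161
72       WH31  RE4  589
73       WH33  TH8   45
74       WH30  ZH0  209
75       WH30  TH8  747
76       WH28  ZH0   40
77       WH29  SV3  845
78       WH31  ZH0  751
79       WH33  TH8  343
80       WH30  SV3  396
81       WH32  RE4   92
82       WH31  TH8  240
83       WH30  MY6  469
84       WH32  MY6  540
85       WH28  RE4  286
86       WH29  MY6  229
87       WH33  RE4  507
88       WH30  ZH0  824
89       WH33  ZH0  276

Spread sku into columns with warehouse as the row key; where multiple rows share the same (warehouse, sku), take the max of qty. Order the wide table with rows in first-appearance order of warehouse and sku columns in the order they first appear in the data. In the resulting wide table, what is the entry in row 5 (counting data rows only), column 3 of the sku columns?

With rows in first-appearance order of warehouse, row 5 is warehouse=WH30. sku columns in first-appearance order: RE4, ZH0, MY6, TH8, SV3; column 3 is MY6.
Long rows with warehouse=WH30, sku=MY6: max(515, 678, 469) = 678.

678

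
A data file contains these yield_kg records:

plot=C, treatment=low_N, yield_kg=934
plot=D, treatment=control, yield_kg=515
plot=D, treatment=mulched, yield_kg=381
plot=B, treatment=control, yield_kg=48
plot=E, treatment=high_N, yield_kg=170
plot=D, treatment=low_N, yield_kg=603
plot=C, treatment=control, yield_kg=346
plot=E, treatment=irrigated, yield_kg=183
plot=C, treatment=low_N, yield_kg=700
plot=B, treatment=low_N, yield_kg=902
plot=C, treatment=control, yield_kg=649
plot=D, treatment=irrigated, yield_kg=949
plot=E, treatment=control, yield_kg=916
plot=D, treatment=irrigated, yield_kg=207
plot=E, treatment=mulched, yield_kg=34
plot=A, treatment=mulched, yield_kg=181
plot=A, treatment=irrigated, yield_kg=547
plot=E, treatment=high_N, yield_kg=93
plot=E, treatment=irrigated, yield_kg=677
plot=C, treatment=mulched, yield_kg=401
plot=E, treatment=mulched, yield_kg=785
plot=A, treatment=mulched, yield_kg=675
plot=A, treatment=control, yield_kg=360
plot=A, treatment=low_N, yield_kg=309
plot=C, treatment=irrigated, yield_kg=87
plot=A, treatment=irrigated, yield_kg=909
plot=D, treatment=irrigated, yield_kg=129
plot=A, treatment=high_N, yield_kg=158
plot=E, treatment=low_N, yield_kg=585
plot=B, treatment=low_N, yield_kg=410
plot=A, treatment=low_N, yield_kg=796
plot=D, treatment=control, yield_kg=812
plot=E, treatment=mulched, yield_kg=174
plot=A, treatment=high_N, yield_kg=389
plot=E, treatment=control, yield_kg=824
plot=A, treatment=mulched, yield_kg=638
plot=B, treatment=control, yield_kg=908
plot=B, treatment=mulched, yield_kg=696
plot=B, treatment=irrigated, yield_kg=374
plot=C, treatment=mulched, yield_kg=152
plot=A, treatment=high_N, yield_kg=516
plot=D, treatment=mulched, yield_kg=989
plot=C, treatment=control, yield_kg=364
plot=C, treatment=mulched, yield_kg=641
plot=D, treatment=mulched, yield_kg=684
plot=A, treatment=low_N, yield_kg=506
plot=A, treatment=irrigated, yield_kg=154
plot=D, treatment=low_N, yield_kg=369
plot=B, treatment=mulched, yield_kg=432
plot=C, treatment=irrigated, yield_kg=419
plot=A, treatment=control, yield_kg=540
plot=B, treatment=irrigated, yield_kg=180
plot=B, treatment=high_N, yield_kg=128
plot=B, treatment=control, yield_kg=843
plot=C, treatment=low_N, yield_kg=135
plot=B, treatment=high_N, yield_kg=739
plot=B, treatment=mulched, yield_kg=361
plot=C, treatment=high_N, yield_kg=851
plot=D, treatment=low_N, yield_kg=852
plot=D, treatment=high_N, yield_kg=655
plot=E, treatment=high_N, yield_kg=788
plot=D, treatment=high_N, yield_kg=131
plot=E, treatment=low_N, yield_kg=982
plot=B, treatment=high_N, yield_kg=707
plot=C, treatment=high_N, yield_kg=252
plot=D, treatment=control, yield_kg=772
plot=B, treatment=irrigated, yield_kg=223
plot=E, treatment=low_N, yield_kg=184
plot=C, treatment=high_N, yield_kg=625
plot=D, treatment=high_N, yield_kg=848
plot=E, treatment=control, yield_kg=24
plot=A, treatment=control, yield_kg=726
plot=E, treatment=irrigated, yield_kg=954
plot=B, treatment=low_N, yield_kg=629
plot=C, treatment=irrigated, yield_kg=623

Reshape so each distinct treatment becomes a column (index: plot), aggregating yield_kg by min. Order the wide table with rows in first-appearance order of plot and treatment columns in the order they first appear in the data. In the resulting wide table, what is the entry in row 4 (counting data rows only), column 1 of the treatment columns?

184

With rows in first-appearance order of plot, row 4 is plot=E. treatment columns in first-appearance order: low_N, control, mulched, high_N, irrigated; column 1 is low_N.
Long rows with plot=E, treatment=low_N: min(585, 982, 184) = 184.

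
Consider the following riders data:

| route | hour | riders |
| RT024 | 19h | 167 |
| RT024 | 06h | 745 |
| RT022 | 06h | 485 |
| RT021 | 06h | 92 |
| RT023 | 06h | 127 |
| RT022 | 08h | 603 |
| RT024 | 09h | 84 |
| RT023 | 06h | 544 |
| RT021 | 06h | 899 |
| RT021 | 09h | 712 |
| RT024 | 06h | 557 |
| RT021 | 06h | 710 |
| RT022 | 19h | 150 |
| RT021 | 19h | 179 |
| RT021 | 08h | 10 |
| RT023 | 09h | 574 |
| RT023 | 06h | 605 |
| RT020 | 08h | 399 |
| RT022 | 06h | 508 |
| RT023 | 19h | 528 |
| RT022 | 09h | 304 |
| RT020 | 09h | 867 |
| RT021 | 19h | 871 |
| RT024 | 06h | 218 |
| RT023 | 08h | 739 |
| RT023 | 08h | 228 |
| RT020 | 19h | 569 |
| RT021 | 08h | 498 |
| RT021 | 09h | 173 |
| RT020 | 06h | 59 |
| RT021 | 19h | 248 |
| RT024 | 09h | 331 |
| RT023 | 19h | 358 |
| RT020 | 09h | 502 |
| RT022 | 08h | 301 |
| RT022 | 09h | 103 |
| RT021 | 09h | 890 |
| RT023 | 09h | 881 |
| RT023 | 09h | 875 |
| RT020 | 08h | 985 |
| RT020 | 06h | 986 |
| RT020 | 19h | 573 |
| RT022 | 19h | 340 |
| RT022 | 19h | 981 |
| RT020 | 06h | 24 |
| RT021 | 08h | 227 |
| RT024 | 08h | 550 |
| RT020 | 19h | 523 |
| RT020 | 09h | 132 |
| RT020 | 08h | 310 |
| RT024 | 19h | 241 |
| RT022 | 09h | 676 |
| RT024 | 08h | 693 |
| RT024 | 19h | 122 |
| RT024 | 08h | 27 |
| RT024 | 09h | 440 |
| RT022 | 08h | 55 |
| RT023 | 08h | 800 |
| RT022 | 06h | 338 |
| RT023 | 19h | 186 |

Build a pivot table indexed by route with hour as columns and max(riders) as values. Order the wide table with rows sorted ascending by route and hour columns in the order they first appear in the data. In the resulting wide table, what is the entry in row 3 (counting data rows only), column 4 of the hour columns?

With rows sorted ascending by route, row 3 is route=RT022. hour columns in first-appearance order: 19h, 06h, 08h, 09h; column 4 is 09h.
Long rows with route=RT022, hour=09h: max(304, 103, 676) = 676.

676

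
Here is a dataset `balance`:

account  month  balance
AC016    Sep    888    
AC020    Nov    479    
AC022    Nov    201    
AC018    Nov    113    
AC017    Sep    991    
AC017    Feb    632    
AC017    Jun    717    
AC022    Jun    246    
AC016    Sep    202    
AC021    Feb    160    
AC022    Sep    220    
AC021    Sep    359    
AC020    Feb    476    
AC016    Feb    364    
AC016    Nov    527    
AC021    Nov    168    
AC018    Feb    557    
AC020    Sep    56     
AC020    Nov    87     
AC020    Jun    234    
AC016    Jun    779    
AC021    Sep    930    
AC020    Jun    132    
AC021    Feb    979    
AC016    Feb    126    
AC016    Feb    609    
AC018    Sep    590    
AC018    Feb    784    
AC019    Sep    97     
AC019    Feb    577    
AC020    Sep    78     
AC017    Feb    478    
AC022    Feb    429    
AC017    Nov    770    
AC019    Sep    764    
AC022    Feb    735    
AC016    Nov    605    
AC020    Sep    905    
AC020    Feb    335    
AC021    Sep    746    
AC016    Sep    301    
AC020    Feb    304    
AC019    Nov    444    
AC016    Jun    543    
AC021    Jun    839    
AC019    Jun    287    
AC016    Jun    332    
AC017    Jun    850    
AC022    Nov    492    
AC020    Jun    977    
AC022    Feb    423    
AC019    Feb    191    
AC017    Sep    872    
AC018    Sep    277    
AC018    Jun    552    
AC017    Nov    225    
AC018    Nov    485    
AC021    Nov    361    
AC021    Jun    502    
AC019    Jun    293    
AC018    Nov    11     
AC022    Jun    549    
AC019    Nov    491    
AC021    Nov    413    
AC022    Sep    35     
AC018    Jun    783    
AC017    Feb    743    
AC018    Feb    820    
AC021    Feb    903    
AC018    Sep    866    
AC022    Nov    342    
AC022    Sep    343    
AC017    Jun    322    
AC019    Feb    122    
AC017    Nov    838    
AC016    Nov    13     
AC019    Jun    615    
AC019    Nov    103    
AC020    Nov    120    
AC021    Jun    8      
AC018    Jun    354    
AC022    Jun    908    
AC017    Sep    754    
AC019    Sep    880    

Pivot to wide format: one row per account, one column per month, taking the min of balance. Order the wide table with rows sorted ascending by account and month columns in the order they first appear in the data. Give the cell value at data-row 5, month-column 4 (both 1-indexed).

With rows sorted ascending by account, row 5 is account=AC020. month columns in first-appearance order: Sep, Nov, Feb, Jun; column 4 is Jun.
Long rows with account=AC020, month=Jun: min(234, 132, 977) = 132.

132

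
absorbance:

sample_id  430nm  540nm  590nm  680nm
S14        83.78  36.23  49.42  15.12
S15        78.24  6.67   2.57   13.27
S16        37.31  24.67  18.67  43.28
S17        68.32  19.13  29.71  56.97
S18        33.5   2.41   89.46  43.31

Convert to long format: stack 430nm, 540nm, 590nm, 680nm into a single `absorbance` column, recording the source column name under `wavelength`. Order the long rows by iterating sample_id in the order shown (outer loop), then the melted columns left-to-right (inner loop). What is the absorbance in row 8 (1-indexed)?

13.27

20 rows total (5 × 4). Row 8: index ⌊(8-1)/4⌋ = 1 into sample_id → S15; (8-1) mod 4 = 3 into the melted columns → 680nm.
So row 8 is (S15, 680nm, 13.27); absorbance = 13.27.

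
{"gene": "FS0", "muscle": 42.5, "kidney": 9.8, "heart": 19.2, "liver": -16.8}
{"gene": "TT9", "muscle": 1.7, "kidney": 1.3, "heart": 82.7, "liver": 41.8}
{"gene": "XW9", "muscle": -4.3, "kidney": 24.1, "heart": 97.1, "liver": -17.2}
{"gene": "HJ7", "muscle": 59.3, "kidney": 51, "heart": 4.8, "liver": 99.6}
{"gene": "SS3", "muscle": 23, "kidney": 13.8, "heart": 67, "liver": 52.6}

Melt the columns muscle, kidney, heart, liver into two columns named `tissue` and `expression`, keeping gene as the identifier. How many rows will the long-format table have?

20

5 gene values × 4 melted columns = 20 rows.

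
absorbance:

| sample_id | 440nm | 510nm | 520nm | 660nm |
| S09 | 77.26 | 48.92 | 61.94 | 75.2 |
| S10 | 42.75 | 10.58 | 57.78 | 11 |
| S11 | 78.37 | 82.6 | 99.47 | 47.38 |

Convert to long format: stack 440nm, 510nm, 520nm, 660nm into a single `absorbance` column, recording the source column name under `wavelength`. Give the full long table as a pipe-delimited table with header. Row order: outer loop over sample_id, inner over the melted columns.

Each (sample_id, column) pair becomes one row: 3 × 4 = 12 rows.
For example, (S09, 440nm) → absorbance=77.26.

| sample_id | wavelength | absorbance |
| S09 | 440nm | 77.26 |
| S09 | 510nm | 48.92 |
| S09 | 520nm | 61.94 |
| S09 | 660nm | 75.2 |
| S10 | 440nm | 42.75 |
| S10 | 510nm | 10.58 |
| S10 | 520nm | 57.78 |
| S10 | 660nm | 11 |
| S11 | 440nm | 78.37 |
| S11 | 510nm | 82.6 |
| S11 | 520nm | 99.47 |
| S11 | 660nm | 47.38 |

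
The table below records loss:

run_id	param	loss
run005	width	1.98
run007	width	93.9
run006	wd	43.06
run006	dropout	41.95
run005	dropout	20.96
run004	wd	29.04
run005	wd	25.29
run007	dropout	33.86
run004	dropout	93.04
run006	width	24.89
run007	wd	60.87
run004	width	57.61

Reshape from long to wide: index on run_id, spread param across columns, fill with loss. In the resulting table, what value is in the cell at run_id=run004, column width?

Wide layout: rows indexed by run_id, columns are the 3 distinct param values (width, wd, dropout).
Cell (run_id=run004, param=width) draws from the long row where run_id=run004 and param=width, which has loss=57.61.

57.61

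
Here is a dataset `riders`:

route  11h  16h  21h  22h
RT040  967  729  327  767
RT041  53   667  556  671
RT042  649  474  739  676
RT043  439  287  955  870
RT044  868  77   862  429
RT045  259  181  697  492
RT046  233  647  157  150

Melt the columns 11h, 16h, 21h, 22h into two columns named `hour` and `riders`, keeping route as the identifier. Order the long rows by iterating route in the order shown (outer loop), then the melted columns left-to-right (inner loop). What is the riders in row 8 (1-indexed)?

671

28 rows total (7 × 4). Row 8: index ⌊(8-1)/4⌋ = 1 into route → RT041; (8-1) mod 4 = 3 into the melted columns → 22h.
So row 8 is (RT041, 22h, 671); riders = 671.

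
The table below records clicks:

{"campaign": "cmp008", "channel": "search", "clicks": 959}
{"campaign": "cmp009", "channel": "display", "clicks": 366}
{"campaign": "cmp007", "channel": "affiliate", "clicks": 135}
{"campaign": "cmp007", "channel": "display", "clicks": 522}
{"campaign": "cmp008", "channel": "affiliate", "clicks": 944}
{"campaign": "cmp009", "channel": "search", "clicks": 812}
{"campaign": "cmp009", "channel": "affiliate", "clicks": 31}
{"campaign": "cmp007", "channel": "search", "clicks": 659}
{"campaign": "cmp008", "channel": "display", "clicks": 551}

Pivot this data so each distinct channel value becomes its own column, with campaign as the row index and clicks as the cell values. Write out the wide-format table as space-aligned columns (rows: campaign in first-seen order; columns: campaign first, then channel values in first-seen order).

Columns: campaign plus the 3 distinct channel values (search, display, affiliate).
For example, row cmp008 column search takes clicks=959 from the long row (cmp008, search).

campaign  search  display  affiliate
cmp008    959     551      944      
cmp009    812     366      31       
cmp007    659     522      135      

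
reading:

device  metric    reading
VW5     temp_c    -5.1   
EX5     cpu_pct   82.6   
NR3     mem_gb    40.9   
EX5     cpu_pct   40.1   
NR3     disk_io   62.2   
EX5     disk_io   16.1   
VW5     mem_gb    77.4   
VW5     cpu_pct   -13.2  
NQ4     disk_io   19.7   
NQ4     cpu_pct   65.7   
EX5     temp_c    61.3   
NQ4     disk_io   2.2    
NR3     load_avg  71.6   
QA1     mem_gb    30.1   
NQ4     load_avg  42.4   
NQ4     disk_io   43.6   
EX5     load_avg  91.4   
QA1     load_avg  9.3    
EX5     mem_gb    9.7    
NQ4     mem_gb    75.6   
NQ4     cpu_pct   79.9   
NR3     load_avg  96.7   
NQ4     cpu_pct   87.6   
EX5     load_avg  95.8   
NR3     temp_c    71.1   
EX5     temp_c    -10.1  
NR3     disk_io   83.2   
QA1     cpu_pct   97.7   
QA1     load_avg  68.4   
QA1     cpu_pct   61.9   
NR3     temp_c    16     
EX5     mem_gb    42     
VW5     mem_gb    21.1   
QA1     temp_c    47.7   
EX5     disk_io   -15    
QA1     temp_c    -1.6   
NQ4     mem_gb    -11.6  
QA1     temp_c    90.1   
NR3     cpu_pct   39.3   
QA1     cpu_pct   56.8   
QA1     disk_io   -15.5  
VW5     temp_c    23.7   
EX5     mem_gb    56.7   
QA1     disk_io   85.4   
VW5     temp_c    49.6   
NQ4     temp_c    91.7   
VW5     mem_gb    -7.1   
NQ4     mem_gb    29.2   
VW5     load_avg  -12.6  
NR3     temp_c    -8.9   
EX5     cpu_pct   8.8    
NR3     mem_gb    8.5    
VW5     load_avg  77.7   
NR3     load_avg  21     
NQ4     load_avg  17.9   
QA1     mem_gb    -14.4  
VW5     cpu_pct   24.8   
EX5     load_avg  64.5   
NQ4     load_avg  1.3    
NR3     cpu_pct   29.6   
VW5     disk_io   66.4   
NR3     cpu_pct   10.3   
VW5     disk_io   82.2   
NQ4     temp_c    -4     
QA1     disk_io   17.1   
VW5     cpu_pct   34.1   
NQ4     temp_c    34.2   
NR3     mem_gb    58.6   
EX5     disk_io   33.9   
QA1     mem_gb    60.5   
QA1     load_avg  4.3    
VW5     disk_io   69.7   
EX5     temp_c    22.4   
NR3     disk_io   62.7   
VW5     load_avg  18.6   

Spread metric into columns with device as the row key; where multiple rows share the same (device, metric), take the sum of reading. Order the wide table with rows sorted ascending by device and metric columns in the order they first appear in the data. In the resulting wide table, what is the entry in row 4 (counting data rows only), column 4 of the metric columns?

With rows sorted ascending by device, row 4 is device=QA1. metric columns in first-appearance order: temp_c, cpu_pct, mem_gb, disk_io, load_avg; column 4 is disk_io.
Long rows with device=QA1, metric=disk_io: -15.5 + 85.4 + 17.1 = 87.

87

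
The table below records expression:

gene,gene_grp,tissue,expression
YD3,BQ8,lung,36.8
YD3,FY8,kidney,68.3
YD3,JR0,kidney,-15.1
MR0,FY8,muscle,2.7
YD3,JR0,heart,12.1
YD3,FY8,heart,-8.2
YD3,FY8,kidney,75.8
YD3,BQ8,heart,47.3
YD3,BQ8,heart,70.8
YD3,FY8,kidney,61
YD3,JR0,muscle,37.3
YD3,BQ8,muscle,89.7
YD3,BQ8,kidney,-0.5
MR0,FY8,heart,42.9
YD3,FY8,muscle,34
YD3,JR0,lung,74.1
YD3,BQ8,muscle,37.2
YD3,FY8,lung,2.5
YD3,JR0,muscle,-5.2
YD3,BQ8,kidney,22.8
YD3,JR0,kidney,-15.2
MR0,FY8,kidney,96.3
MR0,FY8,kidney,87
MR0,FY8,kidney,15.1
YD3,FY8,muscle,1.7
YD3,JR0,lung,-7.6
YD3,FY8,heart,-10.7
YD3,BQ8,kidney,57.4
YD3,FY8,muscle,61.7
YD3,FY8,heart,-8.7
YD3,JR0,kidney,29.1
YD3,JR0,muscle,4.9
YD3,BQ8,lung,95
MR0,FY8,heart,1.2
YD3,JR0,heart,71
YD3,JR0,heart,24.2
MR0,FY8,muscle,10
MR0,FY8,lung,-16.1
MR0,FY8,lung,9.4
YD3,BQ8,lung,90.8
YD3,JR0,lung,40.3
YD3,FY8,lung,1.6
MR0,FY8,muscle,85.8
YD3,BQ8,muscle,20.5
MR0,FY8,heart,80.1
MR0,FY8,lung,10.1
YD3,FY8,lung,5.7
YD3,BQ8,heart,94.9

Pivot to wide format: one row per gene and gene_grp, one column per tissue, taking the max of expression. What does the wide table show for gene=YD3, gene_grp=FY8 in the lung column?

5.7

Rows with gene=YD3, gene_grp=FY8 and tissue=lung: expression values are 2.5, 1.6, 5.7.
max(2.5, 1.6, 5.7) = 5.7.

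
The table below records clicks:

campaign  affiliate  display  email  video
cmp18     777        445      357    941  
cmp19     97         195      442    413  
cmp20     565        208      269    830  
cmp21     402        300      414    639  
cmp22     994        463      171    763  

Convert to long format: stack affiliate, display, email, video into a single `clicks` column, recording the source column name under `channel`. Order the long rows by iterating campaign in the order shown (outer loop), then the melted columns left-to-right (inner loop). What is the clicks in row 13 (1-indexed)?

20 rows total (5 × 4). Row 13: index ⌊(13-1)/4⌋ = 3 into campaign → cmp21; (13-1) mod 4 = 0 into the melted columns → affiliate.
So row 13 is (cmp21, affiliate, 402); clicks = 402.

402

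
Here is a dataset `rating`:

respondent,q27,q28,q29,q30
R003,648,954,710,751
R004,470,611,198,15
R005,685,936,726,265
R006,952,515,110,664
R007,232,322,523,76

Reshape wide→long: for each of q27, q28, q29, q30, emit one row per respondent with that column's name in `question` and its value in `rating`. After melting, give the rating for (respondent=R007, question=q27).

232

Unpivoting turns each (respondent, wide-column) pair into one long row.
The wide cell at row R007, column q27 holds 232, so the long row (R007, q27) has rating=232.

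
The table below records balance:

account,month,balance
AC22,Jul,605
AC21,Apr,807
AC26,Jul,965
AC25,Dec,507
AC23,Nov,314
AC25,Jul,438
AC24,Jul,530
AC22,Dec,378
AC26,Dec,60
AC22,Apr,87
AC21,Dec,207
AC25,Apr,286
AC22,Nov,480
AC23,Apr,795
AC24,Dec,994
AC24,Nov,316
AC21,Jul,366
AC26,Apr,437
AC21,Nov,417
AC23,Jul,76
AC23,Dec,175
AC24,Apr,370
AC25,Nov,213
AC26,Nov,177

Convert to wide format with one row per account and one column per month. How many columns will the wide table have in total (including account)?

5

1 column for account plus 4 distinct month values → 5 columns.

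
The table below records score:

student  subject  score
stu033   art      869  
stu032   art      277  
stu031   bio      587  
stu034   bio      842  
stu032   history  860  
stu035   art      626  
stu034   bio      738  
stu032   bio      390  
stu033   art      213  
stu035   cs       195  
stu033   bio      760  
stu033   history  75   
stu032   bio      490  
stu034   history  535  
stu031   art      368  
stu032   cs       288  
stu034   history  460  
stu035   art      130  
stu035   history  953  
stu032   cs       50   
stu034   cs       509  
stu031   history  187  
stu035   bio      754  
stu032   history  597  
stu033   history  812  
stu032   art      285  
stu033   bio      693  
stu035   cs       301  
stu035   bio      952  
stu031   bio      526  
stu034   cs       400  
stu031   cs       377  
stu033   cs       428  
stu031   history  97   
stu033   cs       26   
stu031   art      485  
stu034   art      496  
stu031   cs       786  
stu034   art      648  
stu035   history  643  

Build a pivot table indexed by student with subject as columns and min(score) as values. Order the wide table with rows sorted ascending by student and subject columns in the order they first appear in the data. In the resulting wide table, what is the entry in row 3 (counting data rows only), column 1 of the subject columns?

With rows sorted ascending by student, row 3 is student=stu033. subject columns in first-appearance order: art, bio, history, cs; column 1 is art.
Long rows with student=stu033, subject=art: min(869, 213) = 213.

213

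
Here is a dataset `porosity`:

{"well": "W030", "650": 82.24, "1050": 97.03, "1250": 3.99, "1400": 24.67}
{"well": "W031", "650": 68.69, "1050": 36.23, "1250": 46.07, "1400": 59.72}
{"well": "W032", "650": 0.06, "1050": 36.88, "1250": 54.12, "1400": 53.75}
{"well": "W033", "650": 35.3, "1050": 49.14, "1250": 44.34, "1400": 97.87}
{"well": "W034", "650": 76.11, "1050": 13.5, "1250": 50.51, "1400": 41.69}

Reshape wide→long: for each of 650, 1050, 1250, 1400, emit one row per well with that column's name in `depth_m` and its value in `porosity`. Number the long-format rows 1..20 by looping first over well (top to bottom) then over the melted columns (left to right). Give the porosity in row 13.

35.3

20 rows total (5 × 4). Row 13: index ⌊(13-1)/4⌋ = 3 into well → W033; (13-1) mod 4 = 0 into the melted columns → 650.
So row 13 is (W033, 650, 35.3); porosity = 35.3.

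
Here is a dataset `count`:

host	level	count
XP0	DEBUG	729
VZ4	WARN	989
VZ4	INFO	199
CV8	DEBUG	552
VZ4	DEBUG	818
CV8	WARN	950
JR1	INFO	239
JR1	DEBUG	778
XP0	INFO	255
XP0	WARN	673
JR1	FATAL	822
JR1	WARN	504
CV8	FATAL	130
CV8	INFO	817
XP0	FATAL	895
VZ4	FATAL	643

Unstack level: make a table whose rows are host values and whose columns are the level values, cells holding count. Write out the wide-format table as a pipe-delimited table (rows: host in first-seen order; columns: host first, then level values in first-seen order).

| host | DEBUG | WARN | INFO | FATAL |
| XP0 | 729 | 673 | 255 | 895 |
| VZ4 | 818 | 989 | 199 | 643 |
| CV8 | 552 | 950 | 817 | 130 |
| JR1 | 778 | 504 | 239 | 822 |

Columns: host plus the 4 distinct level values (DEBUG, WARN, INFO, FATAL).
For example, row XP0 column DEBUG takes count=729 from the long row (XP0, DEBUG).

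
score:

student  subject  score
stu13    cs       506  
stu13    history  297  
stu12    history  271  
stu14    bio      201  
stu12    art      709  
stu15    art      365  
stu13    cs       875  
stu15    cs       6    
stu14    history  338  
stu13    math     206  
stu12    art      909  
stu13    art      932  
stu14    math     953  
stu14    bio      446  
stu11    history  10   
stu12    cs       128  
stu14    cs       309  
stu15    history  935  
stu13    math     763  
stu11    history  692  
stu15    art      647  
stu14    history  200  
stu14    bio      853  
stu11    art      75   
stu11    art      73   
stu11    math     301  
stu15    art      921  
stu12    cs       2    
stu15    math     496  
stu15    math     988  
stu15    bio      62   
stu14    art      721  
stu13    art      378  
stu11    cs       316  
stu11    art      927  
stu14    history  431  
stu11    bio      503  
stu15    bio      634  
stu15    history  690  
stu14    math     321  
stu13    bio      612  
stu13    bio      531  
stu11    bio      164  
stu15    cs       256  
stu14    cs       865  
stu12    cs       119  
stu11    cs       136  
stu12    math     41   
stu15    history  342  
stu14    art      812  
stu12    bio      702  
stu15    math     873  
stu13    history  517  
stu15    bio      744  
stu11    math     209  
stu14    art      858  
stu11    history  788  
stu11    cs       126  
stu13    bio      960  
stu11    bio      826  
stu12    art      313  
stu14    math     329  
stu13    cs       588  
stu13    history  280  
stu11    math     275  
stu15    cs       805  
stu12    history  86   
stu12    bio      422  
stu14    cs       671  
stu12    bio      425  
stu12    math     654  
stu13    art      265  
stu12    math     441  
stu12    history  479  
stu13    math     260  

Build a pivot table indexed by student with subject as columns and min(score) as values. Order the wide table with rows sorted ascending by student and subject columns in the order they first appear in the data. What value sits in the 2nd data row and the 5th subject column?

41

With rows sorted ascending by student, row 2 is student=stu12. subject columns in first-appearance order: cs, history, bio, art, math; column 5 is math.
Long rows with student=stu12, subject=math: min(41, 654, 441) = 41.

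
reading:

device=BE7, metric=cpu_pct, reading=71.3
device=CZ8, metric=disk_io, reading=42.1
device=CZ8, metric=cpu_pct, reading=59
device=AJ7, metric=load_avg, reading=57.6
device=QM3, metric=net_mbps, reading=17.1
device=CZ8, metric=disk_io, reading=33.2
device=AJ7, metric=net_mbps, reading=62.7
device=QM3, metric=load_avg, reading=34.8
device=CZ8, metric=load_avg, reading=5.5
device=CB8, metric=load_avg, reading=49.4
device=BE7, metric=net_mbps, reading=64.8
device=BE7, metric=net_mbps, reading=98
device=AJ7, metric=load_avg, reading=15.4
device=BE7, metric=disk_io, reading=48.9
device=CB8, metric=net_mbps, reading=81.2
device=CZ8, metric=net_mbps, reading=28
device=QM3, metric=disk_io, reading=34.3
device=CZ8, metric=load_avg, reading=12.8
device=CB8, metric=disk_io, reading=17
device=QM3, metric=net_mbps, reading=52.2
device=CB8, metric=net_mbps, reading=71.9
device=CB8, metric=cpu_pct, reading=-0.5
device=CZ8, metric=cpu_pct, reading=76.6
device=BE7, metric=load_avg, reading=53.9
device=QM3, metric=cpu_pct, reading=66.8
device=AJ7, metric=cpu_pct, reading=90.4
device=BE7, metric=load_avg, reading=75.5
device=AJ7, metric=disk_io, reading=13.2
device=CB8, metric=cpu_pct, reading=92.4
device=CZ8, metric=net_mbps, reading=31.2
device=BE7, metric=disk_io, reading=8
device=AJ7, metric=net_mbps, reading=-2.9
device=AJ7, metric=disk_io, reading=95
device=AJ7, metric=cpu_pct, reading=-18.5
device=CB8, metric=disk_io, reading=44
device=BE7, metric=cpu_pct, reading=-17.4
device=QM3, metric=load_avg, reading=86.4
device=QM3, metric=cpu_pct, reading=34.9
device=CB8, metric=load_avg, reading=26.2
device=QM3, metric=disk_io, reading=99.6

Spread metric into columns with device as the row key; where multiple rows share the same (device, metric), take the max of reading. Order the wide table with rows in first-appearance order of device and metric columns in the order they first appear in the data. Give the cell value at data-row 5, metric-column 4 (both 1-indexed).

81.2

With rows in first-appearance order of device, row 5 is device=CB8. metric columns in first-appearance order: cpu_pct, disk_io, load_avg, net_mbps; column 4 is net_mbps.
Long rows with device=CB8, metric=net_mbps: max(81.2, 71.9) = 81.2.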